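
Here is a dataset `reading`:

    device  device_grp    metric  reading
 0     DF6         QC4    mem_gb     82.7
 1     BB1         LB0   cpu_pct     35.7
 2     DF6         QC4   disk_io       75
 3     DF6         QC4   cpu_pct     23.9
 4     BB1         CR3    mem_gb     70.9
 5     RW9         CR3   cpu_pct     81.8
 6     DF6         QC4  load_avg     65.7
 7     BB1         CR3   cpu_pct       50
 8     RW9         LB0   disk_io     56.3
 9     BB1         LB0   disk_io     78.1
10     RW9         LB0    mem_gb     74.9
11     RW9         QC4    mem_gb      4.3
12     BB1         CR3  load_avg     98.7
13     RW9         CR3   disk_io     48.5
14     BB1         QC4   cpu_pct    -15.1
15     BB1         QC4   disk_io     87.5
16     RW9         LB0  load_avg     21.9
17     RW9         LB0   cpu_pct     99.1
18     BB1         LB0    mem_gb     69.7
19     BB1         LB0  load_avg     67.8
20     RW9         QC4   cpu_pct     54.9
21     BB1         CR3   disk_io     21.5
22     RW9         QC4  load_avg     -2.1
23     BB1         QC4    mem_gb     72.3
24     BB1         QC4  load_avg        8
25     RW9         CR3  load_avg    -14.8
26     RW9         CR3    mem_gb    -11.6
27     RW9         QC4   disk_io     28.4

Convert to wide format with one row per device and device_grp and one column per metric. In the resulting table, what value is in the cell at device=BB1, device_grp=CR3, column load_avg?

Wide layout: rows indexed by device and device_grp, columns are the 4 distinct metric values (mem_gb, cpu_pct, disk_io, load_avg).
Cell (device=BB1, device_grp=CR3, metric=load_avg) draws from the long row where device=BB1, device_grp=CR3 and metric=load_avg, which has reading=98.7.

98.7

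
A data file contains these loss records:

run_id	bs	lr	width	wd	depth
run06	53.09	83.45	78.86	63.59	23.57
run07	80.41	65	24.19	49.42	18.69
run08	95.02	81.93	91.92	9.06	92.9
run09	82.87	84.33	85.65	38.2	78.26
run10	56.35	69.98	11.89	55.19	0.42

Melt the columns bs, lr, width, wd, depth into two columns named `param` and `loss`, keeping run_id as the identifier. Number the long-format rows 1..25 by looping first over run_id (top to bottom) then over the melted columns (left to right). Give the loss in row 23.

11.89

25 rows total (5 × 5). Row 23: index ⌊(23-1)/5⌋ = 4 into run_id → run10; (23-1) mod 5 = 2 into the melted columns → width.
So row 23 is (run10, width, 11.89); loss = 11.89.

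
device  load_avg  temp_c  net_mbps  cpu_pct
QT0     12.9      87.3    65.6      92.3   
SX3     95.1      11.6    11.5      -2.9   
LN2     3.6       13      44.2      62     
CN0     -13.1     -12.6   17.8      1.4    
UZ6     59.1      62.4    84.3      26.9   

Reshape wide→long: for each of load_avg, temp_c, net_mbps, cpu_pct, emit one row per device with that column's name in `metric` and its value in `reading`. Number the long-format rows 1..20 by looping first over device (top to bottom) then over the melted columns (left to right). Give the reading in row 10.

13

20 rows total (5 × 4). Row 10: index ⌊(10-1)/4⌋ = 2 into device → LN2; (10-1) mod 4 = 1 into the melted columns → temp_c.
So row 10 is (LN2, temp_c, 13); reading = 13.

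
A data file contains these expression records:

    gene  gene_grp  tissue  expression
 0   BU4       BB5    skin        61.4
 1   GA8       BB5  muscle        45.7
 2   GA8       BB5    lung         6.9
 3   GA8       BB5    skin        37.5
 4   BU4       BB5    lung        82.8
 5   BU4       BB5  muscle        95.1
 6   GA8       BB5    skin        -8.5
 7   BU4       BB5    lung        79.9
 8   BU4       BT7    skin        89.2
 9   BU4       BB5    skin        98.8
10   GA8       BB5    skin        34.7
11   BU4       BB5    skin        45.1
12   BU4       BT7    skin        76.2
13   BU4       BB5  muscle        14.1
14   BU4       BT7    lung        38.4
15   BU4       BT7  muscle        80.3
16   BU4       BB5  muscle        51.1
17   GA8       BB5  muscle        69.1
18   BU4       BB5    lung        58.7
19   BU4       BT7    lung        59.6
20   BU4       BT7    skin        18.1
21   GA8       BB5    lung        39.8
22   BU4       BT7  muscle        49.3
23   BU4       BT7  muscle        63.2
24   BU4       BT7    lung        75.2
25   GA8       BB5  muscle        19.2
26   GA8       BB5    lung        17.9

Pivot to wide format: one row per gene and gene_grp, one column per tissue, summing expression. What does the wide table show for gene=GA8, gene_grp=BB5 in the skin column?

Rows with gene=GA8, gene_grp=BB5 and tissue=skin: expression values are 37.5, -8.5, 34.7.
37.5 + -8.5 + 34.7 = 63.7.

63.7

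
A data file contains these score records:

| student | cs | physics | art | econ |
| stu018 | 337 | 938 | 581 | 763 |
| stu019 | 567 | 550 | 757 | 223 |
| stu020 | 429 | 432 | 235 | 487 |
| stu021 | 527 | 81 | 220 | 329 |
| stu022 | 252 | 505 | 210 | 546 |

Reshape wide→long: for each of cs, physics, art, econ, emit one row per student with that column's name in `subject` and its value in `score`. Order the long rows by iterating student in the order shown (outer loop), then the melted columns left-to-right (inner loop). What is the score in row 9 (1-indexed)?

429

20 rows total (5 × 4). Row 9: index ⌊(9-1)/4⌋ = 2 into student → stu020; (9-1) mod 4 = 0 into the melted columns → cs.
So row 9 is (stu020, cs, 429); score = 429.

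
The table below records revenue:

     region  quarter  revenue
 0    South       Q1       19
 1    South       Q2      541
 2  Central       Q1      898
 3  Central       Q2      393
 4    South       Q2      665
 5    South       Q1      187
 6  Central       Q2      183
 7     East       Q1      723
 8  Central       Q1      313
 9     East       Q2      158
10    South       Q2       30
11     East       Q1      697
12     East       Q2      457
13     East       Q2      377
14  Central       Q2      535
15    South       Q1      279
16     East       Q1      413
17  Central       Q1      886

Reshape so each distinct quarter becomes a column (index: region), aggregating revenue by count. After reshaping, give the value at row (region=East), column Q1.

3

Rows with region=East and quarter=Q1: revenue values are 723, 697, 413.
3 rows match — count = 3.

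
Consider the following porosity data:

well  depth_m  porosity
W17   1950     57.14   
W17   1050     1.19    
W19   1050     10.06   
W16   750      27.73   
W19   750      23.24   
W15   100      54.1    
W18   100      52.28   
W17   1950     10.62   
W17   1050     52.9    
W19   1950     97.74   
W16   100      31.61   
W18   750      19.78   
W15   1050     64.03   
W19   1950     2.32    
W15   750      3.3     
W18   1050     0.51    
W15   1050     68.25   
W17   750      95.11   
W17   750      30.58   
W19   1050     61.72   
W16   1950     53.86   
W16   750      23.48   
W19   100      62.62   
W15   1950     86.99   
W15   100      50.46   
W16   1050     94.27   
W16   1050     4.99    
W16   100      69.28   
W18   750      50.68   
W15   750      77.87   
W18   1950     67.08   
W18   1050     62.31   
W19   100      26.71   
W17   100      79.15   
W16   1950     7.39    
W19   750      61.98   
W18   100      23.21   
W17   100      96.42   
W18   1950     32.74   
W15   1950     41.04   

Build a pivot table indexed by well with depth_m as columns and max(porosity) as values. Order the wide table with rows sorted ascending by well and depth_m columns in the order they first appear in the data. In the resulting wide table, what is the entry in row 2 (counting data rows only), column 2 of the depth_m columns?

94.27

With rows sorted ascending by well, row 2 is well=W16. depth_m columns in first-appearance order: 1950, 1050, 750, 100; column 2 is 1050.
Long rows with well=W16, depth_m=1050: max(94.27, 4.99) = 94.27.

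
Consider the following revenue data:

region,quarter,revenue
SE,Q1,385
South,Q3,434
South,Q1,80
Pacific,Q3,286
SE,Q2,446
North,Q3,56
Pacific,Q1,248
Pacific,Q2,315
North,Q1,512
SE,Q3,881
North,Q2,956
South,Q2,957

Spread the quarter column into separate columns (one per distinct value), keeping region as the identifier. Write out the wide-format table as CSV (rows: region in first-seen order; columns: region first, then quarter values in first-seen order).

region,Q1,Q3,Q2
SE,385,881,446
South,80,434,957
Pacific,248,286,315
North,512,56,956

Columns: region plus the 3 distinct quarter values (Q1, Q3, Q2).
For example, row SE column Q1 takes revenue=385 from the long row (SE, Q1).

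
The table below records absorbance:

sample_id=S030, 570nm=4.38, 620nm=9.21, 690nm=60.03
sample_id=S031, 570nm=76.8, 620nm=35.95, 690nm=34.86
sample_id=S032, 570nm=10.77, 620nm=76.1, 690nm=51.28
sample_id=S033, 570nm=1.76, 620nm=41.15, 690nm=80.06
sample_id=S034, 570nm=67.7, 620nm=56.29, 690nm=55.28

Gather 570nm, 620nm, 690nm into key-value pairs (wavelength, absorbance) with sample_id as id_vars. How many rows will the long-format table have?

15

5 sample_id values × 3 melted columns = 15 rows.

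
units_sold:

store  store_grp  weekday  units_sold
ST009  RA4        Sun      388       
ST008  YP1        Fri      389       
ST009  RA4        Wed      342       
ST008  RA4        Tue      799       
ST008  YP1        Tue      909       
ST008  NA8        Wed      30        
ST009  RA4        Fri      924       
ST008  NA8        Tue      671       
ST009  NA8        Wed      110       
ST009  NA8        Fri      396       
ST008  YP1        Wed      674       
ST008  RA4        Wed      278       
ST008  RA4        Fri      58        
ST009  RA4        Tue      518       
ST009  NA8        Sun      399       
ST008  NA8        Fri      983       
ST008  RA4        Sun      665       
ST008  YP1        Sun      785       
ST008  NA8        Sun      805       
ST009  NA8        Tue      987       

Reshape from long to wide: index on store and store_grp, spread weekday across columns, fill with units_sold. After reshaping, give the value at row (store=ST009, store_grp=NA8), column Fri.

Wide layout: rows indexed by store and store_grp, columns are the 4 distinct weekday values (Sun, Fri, Wed, Tue).
Cell (store=ST009, store_grp=NA8, weekday=Fri) draws from the long row where store=ST009, store_grp=NA8 and weekday=Fri, which has units_sold=396.

396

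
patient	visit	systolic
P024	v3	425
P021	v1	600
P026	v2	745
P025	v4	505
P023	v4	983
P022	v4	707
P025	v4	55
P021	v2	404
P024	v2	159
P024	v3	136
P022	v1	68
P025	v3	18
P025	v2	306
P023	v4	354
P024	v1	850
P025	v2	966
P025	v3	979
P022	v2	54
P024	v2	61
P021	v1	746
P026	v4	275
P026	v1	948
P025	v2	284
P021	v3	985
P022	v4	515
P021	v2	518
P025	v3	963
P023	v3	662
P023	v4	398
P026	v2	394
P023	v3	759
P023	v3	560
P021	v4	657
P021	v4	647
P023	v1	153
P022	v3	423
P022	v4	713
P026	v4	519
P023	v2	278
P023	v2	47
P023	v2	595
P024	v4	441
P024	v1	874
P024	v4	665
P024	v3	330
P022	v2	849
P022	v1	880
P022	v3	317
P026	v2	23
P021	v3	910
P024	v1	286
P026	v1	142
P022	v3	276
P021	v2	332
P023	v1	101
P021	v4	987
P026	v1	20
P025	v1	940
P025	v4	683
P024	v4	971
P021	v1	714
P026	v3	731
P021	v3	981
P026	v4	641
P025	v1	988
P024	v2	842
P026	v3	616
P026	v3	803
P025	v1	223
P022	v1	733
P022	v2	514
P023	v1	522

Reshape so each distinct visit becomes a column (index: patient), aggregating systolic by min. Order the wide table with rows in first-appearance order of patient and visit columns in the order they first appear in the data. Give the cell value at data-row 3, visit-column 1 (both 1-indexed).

616

With rows in first-appearance order of patient, row 3 is patient=P026. visit columns in first-appearance order: v3, v1, v2, v4; column 1 is v3.
Long rows with patient=P026, visit=v3: min(731, 616, 803) = 616.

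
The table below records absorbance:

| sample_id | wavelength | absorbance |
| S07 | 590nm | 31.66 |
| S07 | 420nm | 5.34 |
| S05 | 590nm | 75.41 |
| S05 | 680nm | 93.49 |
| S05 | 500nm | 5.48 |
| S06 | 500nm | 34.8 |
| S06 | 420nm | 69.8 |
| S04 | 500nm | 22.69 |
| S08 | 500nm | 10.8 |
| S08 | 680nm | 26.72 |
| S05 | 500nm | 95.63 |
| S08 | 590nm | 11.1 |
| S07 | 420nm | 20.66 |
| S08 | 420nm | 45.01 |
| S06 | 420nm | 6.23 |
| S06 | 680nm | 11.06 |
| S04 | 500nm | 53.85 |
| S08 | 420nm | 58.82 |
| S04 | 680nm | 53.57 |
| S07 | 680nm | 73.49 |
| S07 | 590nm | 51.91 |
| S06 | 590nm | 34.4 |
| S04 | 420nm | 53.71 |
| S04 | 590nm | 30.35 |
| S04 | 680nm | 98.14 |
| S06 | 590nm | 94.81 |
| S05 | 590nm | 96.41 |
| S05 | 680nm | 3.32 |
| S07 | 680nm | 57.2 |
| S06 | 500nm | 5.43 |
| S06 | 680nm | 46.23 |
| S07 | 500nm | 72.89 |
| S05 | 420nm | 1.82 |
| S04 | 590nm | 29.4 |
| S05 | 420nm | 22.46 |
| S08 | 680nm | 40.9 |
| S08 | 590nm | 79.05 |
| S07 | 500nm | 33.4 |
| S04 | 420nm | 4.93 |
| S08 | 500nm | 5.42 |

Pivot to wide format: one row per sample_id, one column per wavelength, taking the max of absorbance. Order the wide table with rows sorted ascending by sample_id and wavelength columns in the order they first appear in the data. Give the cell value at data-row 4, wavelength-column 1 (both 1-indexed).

51.91

With rows sorted ascending by sample_id, row 4 is sample_id=S07. wavelength columns in first-appearance order: 590nm, 420nm, 680nm, 500nm; column 1 is 590nm.
Long rows with sample_id=S07, wavelength=590nm: max(31.66, 51.91) = 51.91.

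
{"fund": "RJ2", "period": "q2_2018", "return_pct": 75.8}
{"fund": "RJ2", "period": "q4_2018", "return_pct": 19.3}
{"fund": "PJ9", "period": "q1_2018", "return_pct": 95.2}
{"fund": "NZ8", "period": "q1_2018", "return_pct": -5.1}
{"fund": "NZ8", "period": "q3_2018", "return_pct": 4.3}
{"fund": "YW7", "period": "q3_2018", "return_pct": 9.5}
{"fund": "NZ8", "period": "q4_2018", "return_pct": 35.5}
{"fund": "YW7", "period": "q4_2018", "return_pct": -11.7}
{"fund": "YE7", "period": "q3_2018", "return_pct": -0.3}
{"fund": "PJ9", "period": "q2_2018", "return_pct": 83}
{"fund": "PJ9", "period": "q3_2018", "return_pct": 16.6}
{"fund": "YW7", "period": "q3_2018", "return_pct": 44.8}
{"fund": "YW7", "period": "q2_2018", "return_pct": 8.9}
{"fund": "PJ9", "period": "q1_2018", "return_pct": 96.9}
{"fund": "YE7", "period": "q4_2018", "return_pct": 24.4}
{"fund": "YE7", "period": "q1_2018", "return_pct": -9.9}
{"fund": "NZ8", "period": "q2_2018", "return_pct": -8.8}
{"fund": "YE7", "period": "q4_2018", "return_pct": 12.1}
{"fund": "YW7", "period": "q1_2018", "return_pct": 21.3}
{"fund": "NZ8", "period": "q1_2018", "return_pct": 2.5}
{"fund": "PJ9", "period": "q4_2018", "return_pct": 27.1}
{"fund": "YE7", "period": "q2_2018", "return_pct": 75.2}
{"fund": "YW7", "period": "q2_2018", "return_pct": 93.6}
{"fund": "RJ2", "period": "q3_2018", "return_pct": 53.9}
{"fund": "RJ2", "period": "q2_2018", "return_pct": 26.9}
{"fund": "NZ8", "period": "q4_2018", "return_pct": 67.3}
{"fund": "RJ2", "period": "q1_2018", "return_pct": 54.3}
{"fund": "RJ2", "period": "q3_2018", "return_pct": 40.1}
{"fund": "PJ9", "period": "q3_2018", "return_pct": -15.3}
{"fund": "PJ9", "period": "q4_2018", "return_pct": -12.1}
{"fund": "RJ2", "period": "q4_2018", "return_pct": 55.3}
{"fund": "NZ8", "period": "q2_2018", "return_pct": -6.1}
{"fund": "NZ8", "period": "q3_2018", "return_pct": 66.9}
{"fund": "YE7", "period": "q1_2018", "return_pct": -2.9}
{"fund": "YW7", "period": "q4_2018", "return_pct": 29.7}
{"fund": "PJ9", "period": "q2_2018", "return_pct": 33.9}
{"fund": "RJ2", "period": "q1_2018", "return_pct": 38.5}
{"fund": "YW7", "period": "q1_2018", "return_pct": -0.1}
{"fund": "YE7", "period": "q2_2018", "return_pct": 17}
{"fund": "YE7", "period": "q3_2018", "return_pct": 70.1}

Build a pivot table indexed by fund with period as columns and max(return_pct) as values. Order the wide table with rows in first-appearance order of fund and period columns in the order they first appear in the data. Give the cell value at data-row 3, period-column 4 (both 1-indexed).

66.9

With rows in first-appearance order of fund, row 3 is fund=NZ8. period columns in first-appearance order: q2_2018, q4_2018, q1_2018, q3_2018; column 4 is q3_2018.
Long rows with fund=NZ8, period=q3_2018: max(4.3, 66.9) = 66.9.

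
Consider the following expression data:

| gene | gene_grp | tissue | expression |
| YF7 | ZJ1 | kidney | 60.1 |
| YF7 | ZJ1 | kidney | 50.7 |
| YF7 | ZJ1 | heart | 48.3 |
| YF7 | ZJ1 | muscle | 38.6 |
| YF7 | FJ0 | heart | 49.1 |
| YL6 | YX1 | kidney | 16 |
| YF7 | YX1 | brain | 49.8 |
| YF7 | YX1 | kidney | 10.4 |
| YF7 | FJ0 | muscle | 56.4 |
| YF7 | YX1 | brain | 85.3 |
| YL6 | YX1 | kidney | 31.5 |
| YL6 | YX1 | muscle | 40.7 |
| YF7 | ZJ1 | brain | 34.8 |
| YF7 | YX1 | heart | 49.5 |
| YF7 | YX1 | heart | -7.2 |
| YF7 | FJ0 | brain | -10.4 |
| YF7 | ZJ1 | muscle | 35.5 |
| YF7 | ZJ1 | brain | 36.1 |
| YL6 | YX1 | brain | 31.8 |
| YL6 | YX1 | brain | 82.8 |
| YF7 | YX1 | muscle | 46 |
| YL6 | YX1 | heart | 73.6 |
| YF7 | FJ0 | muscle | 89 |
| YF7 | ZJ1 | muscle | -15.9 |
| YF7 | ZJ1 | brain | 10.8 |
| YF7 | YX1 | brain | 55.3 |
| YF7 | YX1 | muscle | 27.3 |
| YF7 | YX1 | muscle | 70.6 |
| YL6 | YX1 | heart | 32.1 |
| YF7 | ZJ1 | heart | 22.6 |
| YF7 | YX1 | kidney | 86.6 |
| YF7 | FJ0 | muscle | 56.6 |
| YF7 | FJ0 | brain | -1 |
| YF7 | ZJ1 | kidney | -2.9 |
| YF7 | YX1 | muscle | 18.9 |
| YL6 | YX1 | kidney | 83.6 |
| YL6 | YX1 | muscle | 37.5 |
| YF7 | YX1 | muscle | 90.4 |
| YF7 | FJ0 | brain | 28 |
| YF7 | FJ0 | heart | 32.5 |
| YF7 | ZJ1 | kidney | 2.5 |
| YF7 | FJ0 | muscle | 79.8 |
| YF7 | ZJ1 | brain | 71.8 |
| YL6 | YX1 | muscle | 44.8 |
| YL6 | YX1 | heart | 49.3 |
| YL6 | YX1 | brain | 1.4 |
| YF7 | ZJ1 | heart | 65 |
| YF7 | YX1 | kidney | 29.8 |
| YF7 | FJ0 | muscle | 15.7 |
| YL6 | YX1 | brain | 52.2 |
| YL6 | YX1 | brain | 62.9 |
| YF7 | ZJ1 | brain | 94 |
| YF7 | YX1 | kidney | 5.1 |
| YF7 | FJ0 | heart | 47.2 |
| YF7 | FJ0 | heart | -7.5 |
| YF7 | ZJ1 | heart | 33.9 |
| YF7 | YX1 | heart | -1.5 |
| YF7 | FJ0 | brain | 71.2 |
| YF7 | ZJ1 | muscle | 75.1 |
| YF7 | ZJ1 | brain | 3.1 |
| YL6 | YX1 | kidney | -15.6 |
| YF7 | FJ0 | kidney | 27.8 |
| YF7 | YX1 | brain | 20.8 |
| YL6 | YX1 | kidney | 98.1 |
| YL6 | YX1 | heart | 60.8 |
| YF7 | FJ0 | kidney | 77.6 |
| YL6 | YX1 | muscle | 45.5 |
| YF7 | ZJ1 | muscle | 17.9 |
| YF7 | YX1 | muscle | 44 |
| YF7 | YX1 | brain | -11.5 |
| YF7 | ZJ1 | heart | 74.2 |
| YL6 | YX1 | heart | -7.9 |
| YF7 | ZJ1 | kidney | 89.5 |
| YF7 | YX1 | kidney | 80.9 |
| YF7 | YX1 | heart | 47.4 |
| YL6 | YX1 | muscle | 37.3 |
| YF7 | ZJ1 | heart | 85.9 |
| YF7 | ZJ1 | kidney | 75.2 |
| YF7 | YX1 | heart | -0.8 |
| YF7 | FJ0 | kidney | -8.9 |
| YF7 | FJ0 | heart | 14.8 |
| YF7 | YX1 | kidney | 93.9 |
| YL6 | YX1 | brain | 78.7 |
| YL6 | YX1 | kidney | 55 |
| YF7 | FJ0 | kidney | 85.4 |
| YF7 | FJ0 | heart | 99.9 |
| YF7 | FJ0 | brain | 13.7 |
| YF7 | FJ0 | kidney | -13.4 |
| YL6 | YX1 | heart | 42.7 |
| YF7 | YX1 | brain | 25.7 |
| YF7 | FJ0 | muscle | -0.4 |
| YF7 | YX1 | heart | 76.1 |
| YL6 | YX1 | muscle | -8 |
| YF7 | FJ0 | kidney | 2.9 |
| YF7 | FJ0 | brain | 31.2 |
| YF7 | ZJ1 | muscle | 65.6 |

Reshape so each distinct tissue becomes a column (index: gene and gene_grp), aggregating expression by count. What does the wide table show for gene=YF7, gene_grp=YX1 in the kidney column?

6

Rows with gene=YF7, gene_grp=YX1 and tissue=kidney: expression values are 10.4, 86.6, 29.8, 5.1, 80.9, 93.9.
6 rows match — count = 6.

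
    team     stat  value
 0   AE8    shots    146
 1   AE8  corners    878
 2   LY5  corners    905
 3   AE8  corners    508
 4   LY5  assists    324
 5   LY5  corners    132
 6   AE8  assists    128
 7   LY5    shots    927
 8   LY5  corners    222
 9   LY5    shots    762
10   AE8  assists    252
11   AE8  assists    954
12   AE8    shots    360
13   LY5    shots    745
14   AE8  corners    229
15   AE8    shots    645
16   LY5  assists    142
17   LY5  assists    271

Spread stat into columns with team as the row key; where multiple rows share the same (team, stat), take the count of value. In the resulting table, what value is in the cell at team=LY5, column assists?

Rows with team=LY5 and stat=assists: value values are 324, 142, 271.
3 rows match — count = 3.

3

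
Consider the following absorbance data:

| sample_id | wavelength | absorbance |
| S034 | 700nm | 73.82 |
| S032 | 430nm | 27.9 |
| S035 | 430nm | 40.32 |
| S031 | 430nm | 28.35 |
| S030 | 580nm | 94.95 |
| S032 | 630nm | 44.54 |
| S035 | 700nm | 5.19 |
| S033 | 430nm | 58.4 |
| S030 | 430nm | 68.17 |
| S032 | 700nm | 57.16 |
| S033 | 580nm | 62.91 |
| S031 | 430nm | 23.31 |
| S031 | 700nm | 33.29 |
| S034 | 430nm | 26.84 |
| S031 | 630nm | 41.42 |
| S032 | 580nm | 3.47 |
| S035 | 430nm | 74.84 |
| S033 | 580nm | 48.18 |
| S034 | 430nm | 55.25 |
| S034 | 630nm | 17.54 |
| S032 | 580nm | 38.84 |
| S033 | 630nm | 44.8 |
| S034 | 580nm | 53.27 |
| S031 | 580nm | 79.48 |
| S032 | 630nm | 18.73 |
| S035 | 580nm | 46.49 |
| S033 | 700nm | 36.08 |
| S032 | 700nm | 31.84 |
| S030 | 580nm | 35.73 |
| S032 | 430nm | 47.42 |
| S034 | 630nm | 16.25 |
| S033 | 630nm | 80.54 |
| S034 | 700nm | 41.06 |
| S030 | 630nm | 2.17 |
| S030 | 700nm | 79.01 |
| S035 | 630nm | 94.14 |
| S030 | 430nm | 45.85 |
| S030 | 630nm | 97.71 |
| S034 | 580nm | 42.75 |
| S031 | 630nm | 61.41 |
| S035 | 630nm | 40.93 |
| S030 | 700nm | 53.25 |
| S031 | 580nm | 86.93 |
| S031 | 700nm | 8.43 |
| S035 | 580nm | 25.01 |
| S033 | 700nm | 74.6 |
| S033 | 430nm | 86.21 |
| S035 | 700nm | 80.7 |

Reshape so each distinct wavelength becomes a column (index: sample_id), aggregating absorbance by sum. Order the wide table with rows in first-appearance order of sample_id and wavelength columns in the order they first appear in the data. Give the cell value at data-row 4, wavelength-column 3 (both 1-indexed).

166.41

With rows in first-appearance order of sample_id, row 4 is sample_id=S031. wavelength columns in first-appearance order: 700nm, 430nm, 580nm, 630nm; column 3 is 580nm.
Long rows with sample_id=S031, wavelength=580nm: 79.48 + 86.93 = 166.41.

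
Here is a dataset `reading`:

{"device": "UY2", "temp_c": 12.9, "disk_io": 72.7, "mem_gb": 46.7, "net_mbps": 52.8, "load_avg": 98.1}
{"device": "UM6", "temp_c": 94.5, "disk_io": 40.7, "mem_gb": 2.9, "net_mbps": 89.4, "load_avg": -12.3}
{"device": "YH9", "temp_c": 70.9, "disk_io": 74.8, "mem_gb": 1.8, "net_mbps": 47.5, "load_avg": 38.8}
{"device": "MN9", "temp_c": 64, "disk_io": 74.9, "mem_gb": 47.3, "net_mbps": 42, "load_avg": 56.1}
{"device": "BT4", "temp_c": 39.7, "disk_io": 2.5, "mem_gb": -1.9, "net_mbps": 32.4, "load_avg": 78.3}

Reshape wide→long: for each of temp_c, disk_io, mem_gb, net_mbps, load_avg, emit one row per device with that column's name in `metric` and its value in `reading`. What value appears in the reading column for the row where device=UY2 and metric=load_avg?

Unpivoting turns each (device, wide-column) pair into one long row.
The wide cell at row UY2, column load_avg holds 98.1, so the long row (UY2, load_avg) has reading=98.1.

98.1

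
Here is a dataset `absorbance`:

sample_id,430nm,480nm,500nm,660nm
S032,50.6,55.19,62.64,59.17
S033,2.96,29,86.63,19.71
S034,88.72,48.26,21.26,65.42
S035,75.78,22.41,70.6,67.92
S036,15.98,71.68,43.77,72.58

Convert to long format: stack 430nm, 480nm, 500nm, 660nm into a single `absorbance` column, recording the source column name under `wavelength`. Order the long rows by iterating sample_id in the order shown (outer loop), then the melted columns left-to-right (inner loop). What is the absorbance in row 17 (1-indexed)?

15.98

20 rows total (5 × 4). Row 17: index ⌊(17-1)/4⌋ = 4 into sample_id → S036; (17-1) mod 4 = 0 into the melted columns → 430nm.
So row 17 is (S036, 430nm, 15.98); absorbance = 15.98.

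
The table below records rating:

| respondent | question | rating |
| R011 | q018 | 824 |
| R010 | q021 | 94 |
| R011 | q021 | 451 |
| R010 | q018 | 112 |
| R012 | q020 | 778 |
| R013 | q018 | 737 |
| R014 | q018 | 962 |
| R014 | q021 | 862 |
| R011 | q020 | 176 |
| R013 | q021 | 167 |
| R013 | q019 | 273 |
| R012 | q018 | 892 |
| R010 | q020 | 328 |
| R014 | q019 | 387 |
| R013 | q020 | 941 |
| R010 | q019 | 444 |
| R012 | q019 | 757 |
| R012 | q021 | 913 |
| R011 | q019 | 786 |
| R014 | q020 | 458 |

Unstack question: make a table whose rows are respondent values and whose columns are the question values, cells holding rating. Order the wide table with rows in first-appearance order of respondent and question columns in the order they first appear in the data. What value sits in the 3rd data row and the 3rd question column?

With rows in first-appearance order of respondent, row 3 is respondent=R012. question columns in first-appearance order: q018, q021, q020, q019; column 3 is q020.
Long rows with respondent=R012, question=q020: rating = 778.

778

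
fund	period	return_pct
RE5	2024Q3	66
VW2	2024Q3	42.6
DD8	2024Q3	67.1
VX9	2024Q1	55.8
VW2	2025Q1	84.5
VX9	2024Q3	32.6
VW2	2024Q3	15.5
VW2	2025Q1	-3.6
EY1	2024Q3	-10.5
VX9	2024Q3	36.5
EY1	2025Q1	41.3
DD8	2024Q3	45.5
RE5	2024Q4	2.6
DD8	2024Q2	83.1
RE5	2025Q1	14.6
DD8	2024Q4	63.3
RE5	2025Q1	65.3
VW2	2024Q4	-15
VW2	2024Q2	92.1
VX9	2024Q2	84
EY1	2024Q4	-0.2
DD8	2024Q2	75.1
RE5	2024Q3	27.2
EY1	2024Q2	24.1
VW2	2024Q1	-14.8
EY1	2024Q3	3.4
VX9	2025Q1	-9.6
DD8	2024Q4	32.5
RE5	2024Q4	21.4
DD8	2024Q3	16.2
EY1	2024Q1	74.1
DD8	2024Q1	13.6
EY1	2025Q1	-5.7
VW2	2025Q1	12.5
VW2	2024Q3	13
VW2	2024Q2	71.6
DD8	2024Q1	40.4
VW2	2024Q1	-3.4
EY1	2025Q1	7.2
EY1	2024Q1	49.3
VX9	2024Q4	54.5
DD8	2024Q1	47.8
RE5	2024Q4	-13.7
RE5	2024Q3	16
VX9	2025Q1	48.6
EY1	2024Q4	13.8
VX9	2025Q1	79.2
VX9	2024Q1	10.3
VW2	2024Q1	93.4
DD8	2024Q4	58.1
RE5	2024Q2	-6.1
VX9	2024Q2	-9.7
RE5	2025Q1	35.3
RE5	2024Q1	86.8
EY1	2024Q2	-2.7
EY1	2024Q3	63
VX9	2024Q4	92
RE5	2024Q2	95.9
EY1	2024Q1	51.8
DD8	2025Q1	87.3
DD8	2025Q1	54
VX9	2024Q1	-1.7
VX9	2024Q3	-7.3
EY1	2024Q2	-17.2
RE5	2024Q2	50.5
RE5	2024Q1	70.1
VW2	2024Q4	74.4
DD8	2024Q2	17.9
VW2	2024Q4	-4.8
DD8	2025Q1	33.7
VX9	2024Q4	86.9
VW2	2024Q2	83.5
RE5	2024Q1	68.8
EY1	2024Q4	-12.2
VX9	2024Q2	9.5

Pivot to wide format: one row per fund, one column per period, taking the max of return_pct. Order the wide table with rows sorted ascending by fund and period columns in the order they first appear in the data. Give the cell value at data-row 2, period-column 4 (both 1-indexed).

With rows sorted ascending by fund, row 2 is fund=EY1. period columns in first-appearance order: 2024Q3, 2024Q1, 2025Q1, 2024Q4, 2024Q2; column 4 is 2024Q4.
Long rows with fund=EY1, period=2024Q4: max(-0.2, 13.8, -12.2) = 13.8.

13.8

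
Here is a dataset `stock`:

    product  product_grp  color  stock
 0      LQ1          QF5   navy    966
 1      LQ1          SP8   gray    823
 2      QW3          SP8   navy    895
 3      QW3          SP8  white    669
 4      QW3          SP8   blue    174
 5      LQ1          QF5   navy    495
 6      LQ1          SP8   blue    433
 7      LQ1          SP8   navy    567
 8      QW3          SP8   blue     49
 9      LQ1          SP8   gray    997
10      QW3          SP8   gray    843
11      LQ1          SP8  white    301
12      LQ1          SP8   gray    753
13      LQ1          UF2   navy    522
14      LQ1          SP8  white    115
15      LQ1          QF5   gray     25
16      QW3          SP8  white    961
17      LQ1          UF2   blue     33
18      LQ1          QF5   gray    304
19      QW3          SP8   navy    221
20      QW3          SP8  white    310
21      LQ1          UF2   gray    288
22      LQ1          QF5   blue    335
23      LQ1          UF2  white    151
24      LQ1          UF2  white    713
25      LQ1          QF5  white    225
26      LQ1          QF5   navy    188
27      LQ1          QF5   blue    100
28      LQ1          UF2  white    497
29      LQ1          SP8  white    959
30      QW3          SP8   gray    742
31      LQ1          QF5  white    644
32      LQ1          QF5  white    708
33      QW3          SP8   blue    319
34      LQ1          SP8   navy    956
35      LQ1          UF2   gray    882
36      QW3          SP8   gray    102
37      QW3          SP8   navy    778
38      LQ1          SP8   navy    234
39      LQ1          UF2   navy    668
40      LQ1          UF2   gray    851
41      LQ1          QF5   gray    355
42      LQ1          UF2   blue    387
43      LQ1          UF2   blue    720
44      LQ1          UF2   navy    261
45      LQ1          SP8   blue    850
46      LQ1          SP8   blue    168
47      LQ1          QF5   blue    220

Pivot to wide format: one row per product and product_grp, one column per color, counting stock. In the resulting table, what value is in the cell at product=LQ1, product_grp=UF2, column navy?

3

Rows with product=LQ1, product_grp=UF2 and color=navy: stock values are 522, 668, 261.
3 rows match — count = 3.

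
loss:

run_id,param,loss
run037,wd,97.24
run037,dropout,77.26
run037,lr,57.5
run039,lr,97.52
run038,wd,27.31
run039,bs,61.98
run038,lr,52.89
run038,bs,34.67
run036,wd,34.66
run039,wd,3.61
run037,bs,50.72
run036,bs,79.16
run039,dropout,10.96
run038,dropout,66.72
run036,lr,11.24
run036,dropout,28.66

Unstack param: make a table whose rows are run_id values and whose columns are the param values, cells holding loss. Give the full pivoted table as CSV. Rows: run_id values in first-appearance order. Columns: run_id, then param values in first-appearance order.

run_id,wd,dropout,lr,bs
run037,97.24,77.26,57.5,50.72
run039,3.61,10.96,97.52,61.98
run038,27.31,66.72,52.89,34.67
run036,34.66,28.66,11.24,79.16

Columns: run_id plus the 4 distinct param values (wd, dropout, lr, bs).
For example, row run037 column wd takes loss=97.24 from the long row (run037, wd).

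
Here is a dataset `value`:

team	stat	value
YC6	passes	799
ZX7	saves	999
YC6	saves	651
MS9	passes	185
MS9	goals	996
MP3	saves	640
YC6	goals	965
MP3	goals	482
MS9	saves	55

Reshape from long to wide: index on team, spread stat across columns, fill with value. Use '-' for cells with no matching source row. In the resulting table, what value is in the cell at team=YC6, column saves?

The long row with team=YC6, stat=saves has value=651.

651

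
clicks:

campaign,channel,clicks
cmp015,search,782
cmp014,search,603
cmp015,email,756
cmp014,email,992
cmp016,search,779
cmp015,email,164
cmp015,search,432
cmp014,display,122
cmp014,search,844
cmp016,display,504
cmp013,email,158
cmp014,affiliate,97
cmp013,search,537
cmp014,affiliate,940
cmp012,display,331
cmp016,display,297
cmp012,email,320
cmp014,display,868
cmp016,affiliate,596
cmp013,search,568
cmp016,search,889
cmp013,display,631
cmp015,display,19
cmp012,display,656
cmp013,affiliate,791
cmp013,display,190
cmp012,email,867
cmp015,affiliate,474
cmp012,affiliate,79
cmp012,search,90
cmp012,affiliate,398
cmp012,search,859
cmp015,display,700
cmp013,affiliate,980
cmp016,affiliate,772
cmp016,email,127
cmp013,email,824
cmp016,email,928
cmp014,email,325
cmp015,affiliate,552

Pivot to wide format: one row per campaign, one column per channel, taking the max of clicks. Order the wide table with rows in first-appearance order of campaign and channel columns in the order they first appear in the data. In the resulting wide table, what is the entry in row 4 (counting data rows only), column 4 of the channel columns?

With rows in first-appearance order of campaign, row 4 is campaign=cmp013. channel columns in first-appearance order: search, email, display, affiliate; column 4 is affiliate.
Long rows with campaign=cmp013, channel=affiliate: max(791, 980) = 980.

980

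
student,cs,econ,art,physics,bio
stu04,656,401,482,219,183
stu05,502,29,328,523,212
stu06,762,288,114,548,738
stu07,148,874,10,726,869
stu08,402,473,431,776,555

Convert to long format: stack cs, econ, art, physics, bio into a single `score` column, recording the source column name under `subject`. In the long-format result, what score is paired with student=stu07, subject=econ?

874

Unpivoting turns each (student, wide-column) pair into one long row.
The wide cell at row stu07, column econ holds 874, so the long row (stu07, econ) has score=874.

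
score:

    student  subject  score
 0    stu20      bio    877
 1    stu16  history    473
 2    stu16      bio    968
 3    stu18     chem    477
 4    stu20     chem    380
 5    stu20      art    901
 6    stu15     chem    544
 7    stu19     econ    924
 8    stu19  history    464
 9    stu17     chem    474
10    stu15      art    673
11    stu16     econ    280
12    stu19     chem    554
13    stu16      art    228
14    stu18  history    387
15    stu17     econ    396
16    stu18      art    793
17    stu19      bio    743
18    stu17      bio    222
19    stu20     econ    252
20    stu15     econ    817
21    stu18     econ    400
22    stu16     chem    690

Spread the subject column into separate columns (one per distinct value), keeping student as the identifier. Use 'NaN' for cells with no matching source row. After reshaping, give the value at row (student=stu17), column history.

No long-format row has student=stu17 and subject=history, so the cell is NaN.

NaN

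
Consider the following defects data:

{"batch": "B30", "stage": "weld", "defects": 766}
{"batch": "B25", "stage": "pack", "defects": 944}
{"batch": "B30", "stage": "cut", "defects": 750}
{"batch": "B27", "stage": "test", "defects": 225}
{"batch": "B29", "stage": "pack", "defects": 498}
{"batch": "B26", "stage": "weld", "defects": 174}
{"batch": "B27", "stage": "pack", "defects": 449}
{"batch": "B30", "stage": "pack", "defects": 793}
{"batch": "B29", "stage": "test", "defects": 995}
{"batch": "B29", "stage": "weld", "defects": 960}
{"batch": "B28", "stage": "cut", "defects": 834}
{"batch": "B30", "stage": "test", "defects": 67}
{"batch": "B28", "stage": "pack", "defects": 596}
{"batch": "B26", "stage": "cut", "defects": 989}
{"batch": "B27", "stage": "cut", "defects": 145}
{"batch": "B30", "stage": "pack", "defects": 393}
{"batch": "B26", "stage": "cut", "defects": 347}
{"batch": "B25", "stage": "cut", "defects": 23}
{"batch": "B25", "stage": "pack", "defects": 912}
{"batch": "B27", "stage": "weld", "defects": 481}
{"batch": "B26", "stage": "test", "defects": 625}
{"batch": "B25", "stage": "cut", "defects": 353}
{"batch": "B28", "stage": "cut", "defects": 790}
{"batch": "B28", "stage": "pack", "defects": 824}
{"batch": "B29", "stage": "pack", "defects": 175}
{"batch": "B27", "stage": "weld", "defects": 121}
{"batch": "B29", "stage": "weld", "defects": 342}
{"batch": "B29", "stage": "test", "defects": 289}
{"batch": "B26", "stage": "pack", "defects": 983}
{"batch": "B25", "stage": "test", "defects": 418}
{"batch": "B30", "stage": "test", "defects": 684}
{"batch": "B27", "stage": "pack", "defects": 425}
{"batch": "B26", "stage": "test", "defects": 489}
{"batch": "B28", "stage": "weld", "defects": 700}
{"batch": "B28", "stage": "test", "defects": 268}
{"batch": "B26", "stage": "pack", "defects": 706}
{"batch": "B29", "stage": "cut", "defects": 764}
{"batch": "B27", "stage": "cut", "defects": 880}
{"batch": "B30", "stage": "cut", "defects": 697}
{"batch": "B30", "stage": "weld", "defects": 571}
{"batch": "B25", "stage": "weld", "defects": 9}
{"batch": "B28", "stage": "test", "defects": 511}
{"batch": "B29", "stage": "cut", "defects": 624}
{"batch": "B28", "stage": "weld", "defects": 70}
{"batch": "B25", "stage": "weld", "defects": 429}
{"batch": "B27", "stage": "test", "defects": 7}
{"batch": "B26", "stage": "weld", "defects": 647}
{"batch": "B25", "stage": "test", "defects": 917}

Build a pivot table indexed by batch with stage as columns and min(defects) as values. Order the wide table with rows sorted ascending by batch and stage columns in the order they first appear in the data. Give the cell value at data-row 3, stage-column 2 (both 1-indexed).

425

With rows sorted ascending by batch, row 3 is batch=B27. stage columns in first-appearance order: weld, pack, cut, test; column 2 is pack.
Long rows with batch=B27, stage=pack: min(449, 425) = 425.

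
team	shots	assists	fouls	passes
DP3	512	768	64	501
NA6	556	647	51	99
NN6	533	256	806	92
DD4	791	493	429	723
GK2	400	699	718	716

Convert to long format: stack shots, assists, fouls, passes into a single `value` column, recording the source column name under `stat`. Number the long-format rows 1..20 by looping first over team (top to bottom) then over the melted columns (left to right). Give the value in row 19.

20 rows total (5 × 4). Row 19: index ⌊(19-1)/4⌋ = 4 into team → GK2; (19-1) mod 4 = 2 into the melted columns → fouls.
So row 19 is (GK2, fouls, 718); value = 718.

718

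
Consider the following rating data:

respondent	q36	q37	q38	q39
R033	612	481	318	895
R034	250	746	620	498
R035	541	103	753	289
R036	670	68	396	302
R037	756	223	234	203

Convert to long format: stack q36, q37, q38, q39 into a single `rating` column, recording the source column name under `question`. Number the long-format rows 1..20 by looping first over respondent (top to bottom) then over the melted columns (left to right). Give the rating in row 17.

756

20 rows total (5 × 4). Row 17: index ⌊(17-1)/4⌋ = 4 into respondent → R037; (17-1) mod 4 = 0 into the melted columns → q36.
So row 17 is (R037, q36, 756); rating = 756.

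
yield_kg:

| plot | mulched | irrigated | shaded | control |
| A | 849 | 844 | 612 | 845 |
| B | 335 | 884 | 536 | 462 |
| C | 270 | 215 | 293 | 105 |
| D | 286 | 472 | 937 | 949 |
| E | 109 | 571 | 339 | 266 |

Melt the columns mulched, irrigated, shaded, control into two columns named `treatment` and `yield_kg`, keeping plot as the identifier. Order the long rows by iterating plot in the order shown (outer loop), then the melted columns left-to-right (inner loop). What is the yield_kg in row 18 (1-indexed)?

20 rows total (5 × 4). Row 18: index ⌊(18-1)/4⌋ = 4 into plot → E; (18-1) mod 4 = 1 into the melted columns → irrigated.
So row 18 is (E, irrigated, 571); yield_kg = 571.

571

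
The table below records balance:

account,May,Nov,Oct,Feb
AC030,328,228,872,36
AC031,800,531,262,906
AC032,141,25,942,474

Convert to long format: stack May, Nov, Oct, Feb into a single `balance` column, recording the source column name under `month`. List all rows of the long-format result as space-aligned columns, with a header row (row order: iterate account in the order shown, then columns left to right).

Each (account, column) pair becomes one row: 3 × 4 = 12 rows.
For example, (AC030, May) → balance=328.

account  month  balance
AC030    May    328    
AC030    Nov    228    
AC030    Oct    872    
AC030    Feb    36     
AC031    May    800    
AC031    Nov    531    
AC031    Oct    262    
AC031    Feb    906    
AC032    May    141    
AC032    Nov    25     
AC032    Oct    942    
AC032    Feb    474    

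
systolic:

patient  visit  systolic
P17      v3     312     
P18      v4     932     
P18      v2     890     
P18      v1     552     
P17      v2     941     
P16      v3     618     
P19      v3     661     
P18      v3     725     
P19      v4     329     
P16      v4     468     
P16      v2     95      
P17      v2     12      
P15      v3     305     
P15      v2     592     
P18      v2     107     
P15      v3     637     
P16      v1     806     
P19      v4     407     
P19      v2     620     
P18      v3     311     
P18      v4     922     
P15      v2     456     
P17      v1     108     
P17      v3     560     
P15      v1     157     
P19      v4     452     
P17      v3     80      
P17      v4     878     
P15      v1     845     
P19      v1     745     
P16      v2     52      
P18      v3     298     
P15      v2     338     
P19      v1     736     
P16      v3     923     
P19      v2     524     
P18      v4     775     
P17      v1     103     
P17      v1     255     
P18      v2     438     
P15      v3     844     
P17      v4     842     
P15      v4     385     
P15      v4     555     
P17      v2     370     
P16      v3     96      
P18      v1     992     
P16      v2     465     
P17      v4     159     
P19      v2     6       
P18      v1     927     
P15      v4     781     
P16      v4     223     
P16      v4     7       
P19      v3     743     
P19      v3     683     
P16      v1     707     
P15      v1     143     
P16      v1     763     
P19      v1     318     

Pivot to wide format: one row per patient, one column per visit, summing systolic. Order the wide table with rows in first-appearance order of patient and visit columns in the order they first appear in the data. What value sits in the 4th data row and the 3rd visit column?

With rows in first-appearance order of patient, row 4 is patient=P19. visit columns in first-appearance order: v3, v4, v2, v1; column 3 is v2.
Long rows with patient=P19, visit=v2: 620 + 524 + 6 = 1150.

1150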